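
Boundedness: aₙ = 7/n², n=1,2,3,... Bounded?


a₁ = 7, a₂ = 7/4, a₃ = 7/9, ...
0 < aₙ ≤ 7 for all n ≥ 1
The sequence IS bounded

Bounded (0 < aₙ ≤ 7)


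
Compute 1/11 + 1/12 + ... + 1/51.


Σₖ₌11^51 1/k = 1/11 + 1/12 + 1/13 + ... + 1/51
= 4927000185167372152739/3099044504245996706400
≈ 1.5898

Sum = 4927000185167372152739/3099044504245996706400 ≈ 1.5898


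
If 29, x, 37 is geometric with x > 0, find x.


GM = √(29×37) = √1073 = 32.7567

GM = 32.7567


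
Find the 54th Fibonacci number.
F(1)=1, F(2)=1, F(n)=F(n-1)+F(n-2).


Fibonacci sequence: 1, 1, 2, 3, 5, 8, 13, 21, 34, 55, 89, ...
F(54) = 86267571272

F(54) = 86267571272


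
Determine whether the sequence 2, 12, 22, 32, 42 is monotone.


Differences: 10, 10, 10, 10
All differences > 0 → strictly INCREASING

Monotonically increasing


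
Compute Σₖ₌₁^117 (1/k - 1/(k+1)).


Telescoping: adjacent terms cancel.
= 1/1 - 1/118
= 1 - 1/118 = 117/118

Sum = 117/118


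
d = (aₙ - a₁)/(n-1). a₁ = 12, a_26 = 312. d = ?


d = (aₙ - a₁)/(n-1)
= (312 - 12)/(26-1)
= 300/25 = 12

d = 12


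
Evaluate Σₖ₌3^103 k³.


Σₖ₌3^103 k³ = [103·104/2]² − [2·3/2]²
= 28686736 − 9 = 28686727

Σk³ = 28686727


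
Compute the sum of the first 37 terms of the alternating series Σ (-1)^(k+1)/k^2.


S = 1 - 1/4 + 1/9 - 1/16 + 1/25 - 1/36 + 1/49 - 1/64 ± ...
= 0.8228
(Full series converges to +π²/12 ≈ +0.8225)

S_37 = 0.8228


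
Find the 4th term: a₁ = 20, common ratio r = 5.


aₙ = a₁·r^(n-1)
= 20×5^3
= 20×125
= 2500

a_4 = 2500


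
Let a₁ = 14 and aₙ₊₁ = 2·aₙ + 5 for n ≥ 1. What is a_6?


Computing step by step:
a_1 = 14
a_2 = 33
a_3 = 71
a_4 = 147
a_5 = 299
a_6 = 603


a_6 = 603


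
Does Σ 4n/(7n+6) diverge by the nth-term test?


lim(n→∞) 4n/(7n+6) = 4/7 = 4/7  (divide numerator and denominator by n)
lim aₙ = 4/7 ≠ 0 → series DIVERGES

Diverges (lim aₙ = 4/7 ≠ 0)


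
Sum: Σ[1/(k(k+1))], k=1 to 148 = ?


1/(k(k+1)) = 1/k - 1/(k+1) (partial fractions)
Telescoping: Σ = 1 - 1/149 = 148/149

Sum = 148/149


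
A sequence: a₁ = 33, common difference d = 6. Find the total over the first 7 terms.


aₙ = 33 + (7-1)×6 = 69
Sₙ = n(a₁+aₙ)/2 = 7×(33+69)/2
= 7×102/2 = 357

S_7 = 357


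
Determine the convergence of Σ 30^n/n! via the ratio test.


aₙ = 30^n/n!
a_{n+1}/aₙ = 30^(n+1)/(n+1)! × n!/30^n
= 30/(n+1)
L = lim(n→∞) 30/(n+1) = 0
L < 1 → series CONVERGES

Converges (ratio test: L = 0 < 1)


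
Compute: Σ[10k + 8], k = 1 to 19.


Σ(10k+8) = 10·Σk + 8·n
= 10·190 + 8·19
= 1900 + 152 = 2052

Σ = 2052


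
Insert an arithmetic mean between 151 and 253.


AM = (151 + 253)/2 = 404/2 = 202

AM = 202


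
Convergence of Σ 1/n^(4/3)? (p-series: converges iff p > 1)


p-series test: Σ c/n^p converges if p > 1, diverges if p ≤ 1 (constant c > 0 doesn't affect convergence).
p = 4/3
4/3 > 1 → CONVERGES

Converges (p = 4/3 > 1)


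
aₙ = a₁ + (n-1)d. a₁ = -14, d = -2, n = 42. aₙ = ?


aₙ = a₁ + (n-1)d
= -14 + (42-1)×-2
= -14 - 82
= -96

a_42 = -96


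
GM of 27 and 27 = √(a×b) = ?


GM = √(27×27) = √729 = 27

GM = 27


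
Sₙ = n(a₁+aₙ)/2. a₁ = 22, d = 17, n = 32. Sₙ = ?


aₙ = 22 + (32-1)×17 = 549
Sₙ = n(a₁+aₙ)/2 = 32×(22+549)/2
= 32×571/2 = 9136

S_32 = 9136


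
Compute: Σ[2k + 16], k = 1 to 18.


Σ(2k+16) = 2·Σk + 16·n
= 2·171 + 16·18
= 342 + 288 = 630

Σ = 630


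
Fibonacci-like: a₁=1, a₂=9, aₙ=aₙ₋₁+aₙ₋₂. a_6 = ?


Computing iteratively: 1, 9, 10, 19, 29, 48
a_6 = 48

a_6 = 48


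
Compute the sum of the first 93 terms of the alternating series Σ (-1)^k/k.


S = -1 + 1/2 - 1/3 + 1/4 - 1/5 + 1/6 - 1/7 + 1/8 ± ...
= -0.6985
(Full series converges to -ln(2) ≈ -0.6931)

S_93 = -0.6985


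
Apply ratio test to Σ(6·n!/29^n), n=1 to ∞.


aₙ = 6·n!/29^n
a_{n+1}/aₙ = (n+1)!/29^(n+1) × 29^n/n!  (constant 6 cancels)
= (n+1)/29
L = lim(n→∞) (n+1)/29 = ∞
L > 1 → series DIVERGES

Diverges (ratio test: L = ∞ > 1)


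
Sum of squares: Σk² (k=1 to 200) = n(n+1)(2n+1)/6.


n = 200
n(n+1)(2n+1)/6 = 200×201×401/6
= 16120200/6 = 2686700

Σk² = 2686700


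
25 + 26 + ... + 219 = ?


Σₖ₌25^219 k = Σₖ₌₁^219 k − Σₖ₌₁^24 k
= 219·220/2 − 24·25/2
= 24090 − 300 = 23790

Σk = 23790


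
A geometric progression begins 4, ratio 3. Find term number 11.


aₙ = a₁·r^(n-1)
= 4×3^10
= 4×59049
= 236196

a_11 = 236196


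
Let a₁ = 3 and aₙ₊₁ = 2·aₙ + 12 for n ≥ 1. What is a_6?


Computing step by step:
a_1 = 3
a_2 = 18
a_3 = 48
a_4 = 108
a_5 = 228
a_6 = 468


a_6 = 468


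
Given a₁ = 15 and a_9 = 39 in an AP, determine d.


d = (aₙ - a₁)/(n-1)
= (39 - 15)/(9-1)
= 24/8 = 3

d = 3


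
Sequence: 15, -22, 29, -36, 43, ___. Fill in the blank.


Pattern: alternating sign, magnitude arithmetic (d=7)
Terms: 15, -22, 29, -36, 43
Next term = -50

Next term = -50


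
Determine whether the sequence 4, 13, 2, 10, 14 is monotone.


Differences: 9, -11, 8, 4
Difference at position 1 is +9 (> 0) but position 2 is -11 (< 0) — sequence both rises and falls
→ NOT monotonic

Not monotonic


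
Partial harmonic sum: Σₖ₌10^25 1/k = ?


Σₖ₌10^25 1/k = 1/10 + 1/11 + 1/12 + ... + 1/25
= 26422849771/26771144400
≈ 0.987

Sum = 26422849771/26771144400 ≈ 0.987


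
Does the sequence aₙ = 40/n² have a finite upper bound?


a₁ = 40, a₂ = 40/4, a₃ = 40/9, ...
0 < aₙ ≤ 40 for all n ≥ 1
The sequence IS bounded

Bounded (0 < aₙ ≤ 40)


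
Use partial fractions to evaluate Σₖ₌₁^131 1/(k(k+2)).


1/(k(k+2)) = (1/2)·(1/k - 1/(k+2)) (partial fractions)
Telescoping: Σ = (1/2)·(1 + 1/2 - 1/132 - 1/133) = 26069/35112

Sum = 26069/35112


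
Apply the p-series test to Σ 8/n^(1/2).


p-series test: Σ c/n^p converges if p > 1, diverges if p ≤ 1 (constant c > 0 doesn't affect convergence).
p = 1/2
1/2 ≤ 1 → DIVERGES

Diverges (p = 1/2 ≤ 1)


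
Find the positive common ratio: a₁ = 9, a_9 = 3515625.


r^(n-1) = aₙ/a₁
r^8 = 3515625/9 = 390625
r = 390625^(1/8)
= ±5; taking r > 0 gives r = 5

r = 5


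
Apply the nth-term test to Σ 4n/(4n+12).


lim(n→∞) 4n/(4n+12) = 4/4 = 1  (divide numerator and denominator by n)
lim aₙ = 1 ≠ 0 → series DIVERGES

Diverges (lim aₙ = 1 ≠ 0)


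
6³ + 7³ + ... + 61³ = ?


Σₖ₌6^61 k³ = [61·62/2]² − [5·6/2]²
= 3575881 − 225 = 3575656

Σk³ = 3575656


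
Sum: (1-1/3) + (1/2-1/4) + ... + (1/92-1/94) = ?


Telescoping with gap 2: two head and two tail terms survive.
= (1 + 1/2) - (1/93 + 1/94)
= 3/2 - 1/93 - 1/94 = 6463/4371

Sum = 6463/4371


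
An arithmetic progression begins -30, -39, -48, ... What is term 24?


aₙ = a₁ + (n-1)d
= -30 + (24-1)×-9
= -30 - 207
= -237

a_24 = -237


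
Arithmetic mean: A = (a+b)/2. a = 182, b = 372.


AM = (182 + 372)/2 = 554/2 = 277

AM = 277


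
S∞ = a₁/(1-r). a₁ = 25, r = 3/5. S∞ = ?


S∞ = a₁/(1-r) = 25/(1 - 3/5)
= 25/(2/5)
= 125/2

S∞ = 125/2


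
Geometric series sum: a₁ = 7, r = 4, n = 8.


Sₙ = 7×(4^8 - 1)/(4 - 1)
= 7×(65536 - 1)/3
= 7×65535/3
= 152915

S_8 = 152915


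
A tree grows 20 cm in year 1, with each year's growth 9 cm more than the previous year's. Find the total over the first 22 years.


aₙ = 20 + (22-1)×9 = 209
Sₙ = n(a₁+aₙ)/2 = 22×(20+209)/2
= 22×229/2 = 2519

S_22 = 2519


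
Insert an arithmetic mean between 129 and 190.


AM = (129 + 190)/2 = 319/2 = 159.5

AM = 159.5


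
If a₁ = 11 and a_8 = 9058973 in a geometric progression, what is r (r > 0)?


r^(n-1) = aₙ/a₁
r^7 = 9058973/11 = 823543
r = 823543^(1/7)
= 7

r = 7


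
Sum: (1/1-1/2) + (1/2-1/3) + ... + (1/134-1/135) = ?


Telescoping: adjacent terms cancel.
= 1/1 - 1/135
= 1 - 1/135 = 134/135

Sum = 134/135


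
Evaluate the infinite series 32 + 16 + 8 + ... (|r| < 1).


S∞ = a₁/(1-r) = 32/(1 - 1/2)
= 32/(1/2)
= 64

S∞ = 64


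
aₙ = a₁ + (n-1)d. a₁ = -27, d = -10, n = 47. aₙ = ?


aₙ = a₁ + (n-1)d
= -27 + (47-1)×-10
= -27 - 460
= -487

a_47 = -487


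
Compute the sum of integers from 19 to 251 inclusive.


Σₖ₌19^251 k = Σₖ₌₁^251 k − Σₖ₌₁^18 k
= 251·252/2 − 18·19/2
= 31626 − 171 = 31455

Σk = 31455


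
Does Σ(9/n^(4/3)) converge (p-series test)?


p-series test: Σ c/n^p converges if p > 1, diverges if p ≤ 1 (constant c > 0 doesn't affect convergence).
p = 4/3
4/3 > 1 → CONVERGES

Converges (p = 4/3 > 1)


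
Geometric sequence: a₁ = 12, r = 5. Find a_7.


aₙ = a₁·r^(n-1)
= 12×5^6
= 12×15625
= 187500

a_7 = 187500


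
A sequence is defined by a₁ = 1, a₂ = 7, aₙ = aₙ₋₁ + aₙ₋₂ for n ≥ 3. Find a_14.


Computing iteratively: 1, 7, 8, 15, 23, 38, 61, 99, 160, 259, 419, 678, ...
a_14 = 1775

a_14 = 1775


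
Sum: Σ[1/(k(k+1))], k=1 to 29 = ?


1/(k(k+1)) = 1/k - 1/(k+1) (partial fractions)
Telescoping: Σ = 1 - 1/30 = 29/30

Sum = 29/30


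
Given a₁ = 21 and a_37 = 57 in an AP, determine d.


d = (aₙ - a₁)/(n-1)
= (57 - 21)/(37-1)
= 36/36 = 1

d = 1


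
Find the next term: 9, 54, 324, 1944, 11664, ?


Pattern: geometric (r=6)
Terms: 9, 54, 324, 1944, 11664
Next term = 69984

Next term = 69984


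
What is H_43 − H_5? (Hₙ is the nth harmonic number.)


Σₖ₌6^43 1/k = 1/6 + 1/7 + 1/8 + ... + 1/43
= 252819946339770257/122332313750680800
≈ 2.0667

Sum = 252819946339770257/122332313750680800 ≈ 2.0667


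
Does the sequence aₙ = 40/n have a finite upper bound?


a₁ = 40, a₂ = 40/2, a₃ = 40/3, ...
0 < aₙ ≤ 40 for all n ≥ 1
Lower bound: 0, Upper bound: 40
The sequence IS bounded

Bounded (0 < aₙ ≤ 40)


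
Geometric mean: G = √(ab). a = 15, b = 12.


GM = √(15×12) = √180 = 13.4164

GM = 13.4164


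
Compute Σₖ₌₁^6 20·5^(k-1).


Sₙ = 20×(5^6 - 1)/(5 - 1)
= 20×(15625 - 1)/4
= 20×15624/4
= 78120

S_6 = 78120


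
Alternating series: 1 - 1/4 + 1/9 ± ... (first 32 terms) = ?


S = 1 - 1/4 + 1/9 - 1/16 + 1/25 - 1/36 + 1/49 - 1/64 ± ...
= 0.822
(Full series converges to +π²/12 ≈ +0.8225)

S_32 = 0.822


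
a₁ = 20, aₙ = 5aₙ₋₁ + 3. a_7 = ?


Computing step by step:
a_1 = 20
a_2 = 103
a_3 = 518
a_4 = 2593
a_5 = 12968
a_6 = 64843
a_7 = 324218


a_7 = 324218


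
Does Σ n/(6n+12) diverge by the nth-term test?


lim(n→∞) n/(6n+12) = 1/6 = 1/6  (divide numerator and denominator by n)
lim aₙ = 1/6 ≠ 0 → series DIVERGES

Diverges (lim aₙ = 1/6 ≠ 0)


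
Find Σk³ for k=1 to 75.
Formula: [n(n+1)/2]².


n(n+1)/2 = 75×76/2 = 2850
Σk³ = 2850² = 8122500

Σk³ = 8122500


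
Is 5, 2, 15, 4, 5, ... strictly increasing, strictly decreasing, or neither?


Differences: -3, 13, -11, 1
Difference at position 2 is +13 (> 0) but position 1 is -3 (< 0) — sequence both rises and falls
→ NOT monotonic

Not monotonic


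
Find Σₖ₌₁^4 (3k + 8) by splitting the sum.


Σ(3k+8) = 3·Σk + 8·n
= 3·10 + 8·4
= 30 + 32 = 62

Σ = 62


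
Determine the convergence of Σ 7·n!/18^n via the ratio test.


aₙ = 7·n!/18^n
a_{n+1}/aₙ = (n+1)!/18^(n+1) × 18^n/n!  (constant 7 cancels)
= (n+1)/18
L = lim(n→∞) (n+1)/18 = ∞
L > 1 → series DIVERGES

Diverges (ratio test: L = ∞ > 1)


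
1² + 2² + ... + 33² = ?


n = 33
n(n+1)(2n+1)/6 = 33×34×67/6
= 75174/6 = 12529

Σk² = 12529


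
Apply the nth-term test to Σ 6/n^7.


lim(n→∞) 6/n^7 = 0
lim aₙ = 0 → nth-term test is INCONCLUSIVE
(Need other tests; this is actually a convergent p-series with p=7 > 1)

Inconclusive (lim aₙ = 0; need another test)


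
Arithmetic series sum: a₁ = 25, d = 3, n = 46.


aₙ = 25 + (46-1)×3 = 160
Sₙ = n(a₁+aₙ)/2 = 46×(25+160)/2
= 46×185/2 = 4255

S_46 = 4255


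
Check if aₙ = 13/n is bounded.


a₁ = 13, a₂ = 13/2, a₃ = 13/3, ...
0 < aₙ ≤ 13 for all n ≥ 1
Lower bound: 0, Upper bound: 13
The sequence IS bounded

Bounded (0 < aₙ ≤ 13)


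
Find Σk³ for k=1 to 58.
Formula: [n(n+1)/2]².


n(n+1)/2 = 58×59/2 = 1711
Σk³ = 1711² = 2927521

Σk³ = 2927521


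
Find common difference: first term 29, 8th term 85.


d = (aₙ - a₁)/(n-1)
= (85 - 29)/(8-1)
= 56/7 = 8

d = 8


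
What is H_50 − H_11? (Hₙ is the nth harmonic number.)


Σₖ₌12^50 1/k = 1/12 + 1/13 + 1/14 + ... + 1/50
= 4584503288084926883939/3099044504245996706400
≈ 1.4793

Sum = 4584503288084926883939/3099044504245996706400 ≈ 1.4793


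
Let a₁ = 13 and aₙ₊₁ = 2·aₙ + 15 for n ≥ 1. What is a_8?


Computing step by step:
a_1 = 13
a_2 = 41
a_3 = 97
a_4 = 209
a_5 = 433
a_6 = 881
a_7 = 1777
a_8 = 3569


a_8 = 3569


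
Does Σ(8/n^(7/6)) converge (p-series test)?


p-series test: Σ c/n^p converges if p > 1, diverges if p ≤ 1 (constant c > 0 doesn't affect convergence).
p = 7/6
7/6 > 1 → CONVERGES

Converges (p = 7/6 > 1)


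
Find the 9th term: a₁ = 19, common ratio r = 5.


aₙ = a₁·r^(n-1)
= 19×5^8
= 19×390625
= 7421875

a_9 = 7421875


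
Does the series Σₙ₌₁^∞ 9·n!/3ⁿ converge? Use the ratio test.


aₙ = 9·n!/3^n
a_{n+1}/aₙ = (n+1)!/3^(n+1) × 3^n/n!  (constant 9 cancels)
= (n+1)/3
L = lim(n→∞) (n+1)/3 = ∞
L > 1 → series DIVERGES

Diverges (ratio test: L = ∞ > 1)


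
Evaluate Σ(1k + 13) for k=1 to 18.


Σ(1k+13) = 1·Σk + 13·n
= 1·171 + 13·18
= 171 + 234 = 405

Σ = 405


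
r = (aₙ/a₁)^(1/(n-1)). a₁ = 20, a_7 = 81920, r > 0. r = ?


r^(n-1) = aₙ/a₁
r^6 = 81920/20 = 4096
r = 4096^(1/6)
= ±4; taking r > 0 gives r = 4

r = 4


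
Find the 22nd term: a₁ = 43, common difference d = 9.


aₙ = a₁ + (n-1)d
= 43 + (22-1)×9
= 43 + 189
= 232

a_22 = 232


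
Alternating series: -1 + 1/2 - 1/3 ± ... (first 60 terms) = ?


S = -1 + 1/2 - 1/3 + 1/4 - 1/5 + 1/6 - 1/7 + 1/8 ± ...
= -0.6849
(Full series converges to -ln(2) ≈ -0.6931)

S_60 = -0.6849


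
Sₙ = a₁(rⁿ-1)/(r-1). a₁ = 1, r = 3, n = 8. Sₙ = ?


Sₙ = 1×(3^8 - 1)/(3 - 1)
= 1×(6561 - 1)/2
= 1×6560/2
= 3280

S_8 = 3280


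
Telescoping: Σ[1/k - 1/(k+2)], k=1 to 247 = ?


Telescoping with gap 2: two head and two tail terms survive.
= (1 + 1/2) - (1/248 + 1/249)
= 3/2 - 1/248 - 1/249 = 92131/61752

Sum = 92131/61752


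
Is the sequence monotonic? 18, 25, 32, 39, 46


Differences: 7, 7, 7, 7
All differences > 0 → strictly INCREASING

Monotonically increasing


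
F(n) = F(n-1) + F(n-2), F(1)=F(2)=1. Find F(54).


Fibonacci sequence: 1, 1, 2, 3, 5, 8, 13, 21, 34, 55, 89, ...
F(54) = 86267571272

F(54) = 86267571272


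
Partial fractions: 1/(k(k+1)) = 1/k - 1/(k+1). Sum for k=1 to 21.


1/(k(k+1)) = 1/k - 1/(k+1) (partial fractions)
Telescoping: Σ = 1 - 1/22 = 21/22

Sum = 21/22


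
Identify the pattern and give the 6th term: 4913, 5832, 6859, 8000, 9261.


Pattern: perfect cubes: n³
Terms: 4913, 5832, 6859, 8000, 9261
Next term = 10648

Next term = 10648


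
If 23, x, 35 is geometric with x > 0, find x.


GM = √(23×35) = √805 = 28.3725

GM = 28.3725


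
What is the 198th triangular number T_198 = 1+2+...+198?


n(n+1)/2 = 198×199/2 = 39402/2 = 19701

Σk = 19701


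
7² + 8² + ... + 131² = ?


Σₖ₌7^131 k² = Σₖ₌₁^131 k² − Σₖ₌₁^6 k²
= 131·132·263/6 − 6·7·13/6
= 757966 − 91 = 757875

Σk² = 757875


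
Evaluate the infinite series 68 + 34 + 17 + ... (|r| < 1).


S∞ = a₁/(1-r) = 68/(1 - 1/2)
= 68/(1/2)
= 136

S∞ = 136


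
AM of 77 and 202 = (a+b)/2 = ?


AM = (77 + 202)/2 = 279/2 = 139.5

AM = 139.5


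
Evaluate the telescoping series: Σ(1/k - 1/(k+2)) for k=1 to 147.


Telescoping with gap 2: two head and two tail terms survive.
= (1 + 1/2) - (1/148 + 1/149)
= 3/2 - 1/148 - 1/149 = 32781/22052

Sum = 32781/22052


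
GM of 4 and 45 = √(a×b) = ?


GM = √(4×45) = √180 = 13.4164

GM = 13.4164


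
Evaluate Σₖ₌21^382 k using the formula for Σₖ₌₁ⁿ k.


Σₖ₌21^382 k = Σₖ₌₁^382 k − Σₖ₌₁^20 k
= 382·383/2 − 20·21/2
= 73153 − 210 = 72943

Σk = 72943


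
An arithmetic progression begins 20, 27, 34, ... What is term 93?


aₙ = a₁ + (n-1)d
= 20 + (93-1)×7
= 20 + 644
= 664

a_93 = 664


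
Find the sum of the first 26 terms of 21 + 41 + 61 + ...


aₙ = 21 + (26-1)×20 = 521
Sₙ = n(a₁+aₙ)/2 = 26×(21+521)/2
= 26×542/2 = 7046

S_26 = 7046


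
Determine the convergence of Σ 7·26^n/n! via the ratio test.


aₙ = 7·26^n/n!
a_{n+1}/aₙ = 26^(n+1)/(n+1)! × n!/26^n  (constant 7 cancels)
= 26/(n+1)
L = lim(n→∞) 26/(n+1) = 0
L < 1 → series CONVERGES

Converges (ratio test: L = 0 < 1)


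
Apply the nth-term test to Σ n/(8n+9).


lim(n→∞) n/(8n+9) = 1/8 = 1/8  (divide numerator and denominator by n)
lim aₙ = 1/8 ≠ 0 → series DIVERGES

Diverges (lim aₙ = 1/8 ≠ 0)


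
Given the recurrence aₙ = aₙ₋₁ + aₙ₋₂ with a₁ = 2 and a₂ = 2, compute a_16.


Computing iteratively: 2, 2, 4, 6, 10, 16, 26, 42, 68, 110, 178, 288, ...
a_16 = 1974

a_16 = 1974


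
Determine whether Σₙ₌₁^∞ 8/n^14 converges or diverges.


p-series test: Σ c/n^p converges if p > 1, diverges if p ≤ 1 (constant c > 0 doesn't affect convergence).
p = 14
14 > 1 → CONVERGES

Converges (p = 14 > 1)


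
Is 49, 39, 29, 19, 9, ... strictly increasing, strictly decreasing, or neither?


Differences: -10, -10, -10, -10
All differences < 0 → strictly DECREASING

Monotonically decreasing


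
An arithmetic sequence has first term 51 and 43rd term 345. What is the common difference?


d = (aₙ - a₁)/(n-1)
= (345 - 51)/(43-1)
= 294/42 = 7

d = 7


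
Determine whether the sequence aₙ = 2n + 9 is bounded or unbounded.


aₙ = 2n + 9 → as n→∞, aₙ→∞
No finite upper bound exists
The sequence is UNBOUNDED

Unbounded (aₙ → ∞ as n → ∞)


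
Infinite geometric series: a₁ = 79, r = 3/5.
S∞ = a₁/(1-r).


S∞ = a₁/(1-r) = 79/(1 - 3/5)
= 79/(2/5)
= 395/2

S∞ = 395/2


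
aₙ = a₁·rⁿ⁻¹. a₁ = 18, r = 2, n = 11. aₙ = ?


aₙ = a₁·r^(n-1)
= 18×2^10
= 18×1024
= 18432

a_11 = 18432


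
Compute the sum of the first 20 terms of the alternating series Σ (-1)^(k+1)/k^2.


S = 1 - 1/4 + 1/9 - 1/16 + 1/25 - 1/36 + 1/49 - 1/64 ± ...
= 0.8213
(Full series converges to +π²/12 ≈ +0.8225)

S_20 = 0.8213


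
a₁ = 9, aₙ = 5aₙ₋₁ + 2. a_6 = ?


Computing step by step:
a_1 = 9
a_2 = 47
a_3 = 237
a_4 = 1187
a_5 = 5937
a_6 = 29687


a_6 = 29687


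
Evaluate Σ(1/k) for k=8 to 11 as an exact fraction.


Σₖ₌8^11 1/k = 1/8 + 1/9 + 1/10 + 1/11
= 1691/3960
≈ 0.427

Sum = 1691/3960 ≈ 0.427


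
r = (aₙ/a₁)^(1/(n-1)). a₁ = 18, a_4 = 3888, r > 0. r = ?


r^(n-1) = aₙ/a₁
r^3 = 3888/18 = 216
r = 216^(1/3)
= 6

r = 6


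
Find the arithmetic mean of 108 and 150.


AM = (108 + 150)/2 = 258/2 = 129

AM = 129


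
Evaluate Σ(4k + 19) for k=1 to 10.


Σ(4k+19) = 4·Σk + 19·n
= 4·55 + 19·10
= 220 + 190 = 410

Σ = 410


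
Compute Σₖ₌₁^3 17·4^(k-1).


Sₙ = 17×(4^3 - 1)/(4 - 1)
= 17×(64 - 1)/3
= 17×63/3
= 357

S_3 = 357


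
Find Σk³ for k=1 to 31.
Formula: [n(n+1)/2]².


n(n+1)/2 = 31×32/2 = 496
Σk³ = 496² = 246016

Σk³ = 246016


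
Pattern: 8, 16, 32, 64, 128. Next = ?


Pattern: powers of 2: 2ⁿ
Terms: 8, 16, 32, 64, 128
Next term = 256

Next term = 256


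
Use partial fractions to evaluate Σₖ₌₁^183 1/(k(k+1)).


1/(k(k+1)) = 1/k - 1/(k+1) (partial fractions)
Telescoping: Σ = 1 - 1/184 = 183/184

Sum = 183/184


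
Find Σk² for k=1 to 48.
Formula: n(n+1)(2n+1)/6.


n = 48
n(n+1)(2n+1)/6 = 48×49×97/6
= 228144/6 = 38024

Σk² = 38024


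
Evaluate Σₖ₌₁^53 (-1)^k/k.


S = -1 + 1/2 - 1/3 + 1/4 - 1/5 + 1/6 - 1/7 + 1/8 ± ...
= -0.7025
(Full series converges to -ln(2) ≈ -0.6931)

S_53 = -0.7025


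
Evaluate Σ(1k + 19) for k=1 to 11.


Σ(1k+19) = 1·Σk + 19·n
= 1·66 + 19·11
= 66 + 209 = 275

Σ = 275


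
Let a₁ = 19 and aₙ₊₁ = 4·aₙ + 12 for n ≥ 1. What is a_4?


Computing step by step:
a_1 = 19
a_2 = 88
a_3 = 364
a_4 = 1468


a_4 = 1468


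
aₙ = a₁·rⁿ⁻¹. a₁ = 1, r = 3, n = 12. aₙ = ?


aₙ = a₁·r^(n-1)
= 1×3^11
= 1×177147
= 177147

a_12 = 177147


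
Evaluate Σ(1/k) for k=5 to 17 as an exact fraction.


Σₖ₌5^17 1/k = 1/5 + 1/6 + 1/7 + ... + 1/17
= 16616723/12252240
≈ 1.3562

Sum = 16616723/12252240 ≈ 1.3562


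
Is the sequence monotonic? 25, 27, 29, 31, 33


Differences: 2, 2, 2, 2
All differences > 0 → strictly INCREASING

Monotonically increasing


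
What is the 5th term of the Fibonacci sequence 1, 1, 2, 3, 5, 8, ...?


Fibonacci sequence: 1, 1, 2, 3, 5
F(5) = 5

F(5) = 5


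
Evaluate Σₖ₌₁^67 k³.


n(n+1)/2 = 67×68/2 = 2278
Σk³ = 2278² = 5189284

Σk³ = 5189284


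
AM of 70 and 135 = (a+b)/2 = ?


AM = (70 + 135)/2 = 205/2 = 102.5

AM = 102.5


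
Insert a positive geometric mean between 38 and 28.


GM = √(38×28) = √1064 = 32.619

GM = 32.619


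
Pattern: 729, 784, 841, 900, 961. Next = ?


Pattern: perfect squares: n²
Terms: 729, 784, 841, 900, 961
Next term = 1024

Next term = 1024


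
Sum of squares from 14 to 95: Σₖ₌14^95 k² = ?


Σₖ₌14^95 k² = Σₖ₌₁^95 k² − Σₖ₌₁^13 k²
= 95·96·191/6 − 13·14·27/6
= 290320 − 819 = 289501

Σk² = 289501


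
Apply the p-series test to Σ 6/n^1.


p-series test: Σ c/n^p converges if p > 1, diverges if p ≤ 1 (constant c > 0 doesn't affect convergence).
p = 1
1 ≤ 1 → DIVERGES

Diverges (p = 1 ≤ 1)


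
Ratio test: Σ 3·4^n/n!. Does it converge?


aₙ = 3·4^n/n!
a_{n+1}/aₙ = 4^(n+1)/(n+1)! × n!/4^n  (constant 3 cancels)
= 4/(n+1)
L = lim(n→∞) 4/(n+1) = 0
L < 1 → series CONVERGES

Converges (ratio test: L = 0 < 1)


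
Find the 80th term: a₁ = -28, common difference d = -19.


aₙ = a₁ + (n-1)d
= -28 + (80-1)×-19
= -28 - 1501
= -1529

a_80 = -1529


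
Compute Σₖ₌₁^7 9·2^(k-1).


Sₙ = 9×(2^7 - 1)/(2 - 1)
= 9×(128 - 1)/1
= 9×127/1
= 1143

S_7 = 1143


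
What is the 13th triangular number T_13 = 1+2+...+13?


n(n+1)/2 = 13×14/2 = 182/2 = 91

Σk = 91


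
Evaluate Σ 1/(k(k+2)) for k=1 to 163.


1/(k(k+2)) = (1/2)·(1/k - 1/(k+2)) (partial fractions)
Telescoping: Σ = (1/2)·(1 + 1/2 - 1/164 - 1/165) = 40261/54120

Sum = 40261/54120


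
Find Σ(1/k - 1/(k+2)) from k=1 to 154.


Telescoping with gap 2: two head and two tail terms survive.
= (1 + 1/2) - (1/155 + 1/156)
= 3/2 - 1/155 - 1/156 = 35959/24180

Sum = 35959/24180


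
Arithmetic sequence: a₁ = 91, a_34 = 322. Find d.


d = (aₙ - a₁)/(n-1)
= (322 - 91)/(34-1)
= 231/33 = 7

d = 7


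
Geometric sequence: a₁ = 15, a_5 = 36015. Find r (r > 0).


r^(n-1) = aₙ/a₁
r^4 = 36015/15 = 2401
r = 2401^(1/4)
= ±7; taking r > 0 gives r = 7

r = 7


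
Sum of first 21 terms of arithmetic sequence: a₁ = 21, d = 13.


aₙ = 21 + (21-1)×13 = 281
Sₙ = n(a₁+aₙ)/2 = 21×(21+281)/2
= 21×302/2 = 3171

S_21 = 3171


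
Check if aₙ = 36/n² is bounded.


a₁ = 36, a₂ = 36/4, a₃ = 36/9, ...
0 < aₙ ≤ 36 for all n ≥ 1
The sequence IS bounded

Bounded (0 < aₙ ≤ 36)


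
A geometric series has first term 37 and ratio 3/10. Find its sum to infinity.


S∞ = a₁/(1-r) = 37/(1 - 3/10)
= 37/(7/10)
= 370/7

S∞ = 370/7


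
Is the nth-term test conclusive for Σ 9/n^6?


lim(n→∞) 9/n^6 = 0
lim aₙ = 0 → nth-term test is INCONCLUSIVE
(Need other tests; this is actually a convergent p-series with p=6 > 1)

Inconclusive (lim aₙ = 0; need another test)


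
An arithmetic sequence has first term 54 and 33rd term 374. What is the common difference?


d = (aₙ - a₁)/(n-1)
= (374 - 54)/(33-1)
= 320/32 = 10

d = 10


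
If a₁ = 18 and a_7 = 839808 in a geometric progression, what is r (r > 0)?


r^(n-1) = aₙ/a₁
r^6 = 839808/18 = 46656
r = 46656^(1/6)
= ±6; taking r > 0 gives r = 6

r = 6


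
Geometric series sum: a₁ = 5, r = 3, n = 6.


Sₙ = 5×(3^6 - 1)/(3 - 1)
= 5×(729 - 1)/2
= 5×728/2
= 1820

S_6 = 1820


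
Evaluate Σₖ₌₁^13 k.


n(n+1)/2 = 13×14/2 = 182/2 = 91

Σk = 91


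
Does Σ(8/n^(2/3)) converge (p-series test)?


p-series test: Σ c/n^p converges if p > 1, diverges if p ≤ 1 (constant c > 0 doesn't affect convergence).
p = 2/3
2/3 ≤ 1 → DIVERGES

Diverges (p = 2/3 ≤ 1)


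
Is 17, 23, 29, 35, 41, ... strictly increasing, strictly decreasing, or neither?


Differences: 6, 6, 6, 6
All differences > 0 → strictly INCREASING

Monotonically increasing


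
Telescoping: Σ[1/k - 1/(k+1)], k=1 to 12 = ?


Telescoping: adjacent terms cancel.
= 1/1 - 1/13
= 1 - 1/13 = 12/13

Sum = 12/13


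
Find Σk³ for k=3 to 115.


Σₖ₌3^115 k³ = [115·116/2]² − [2·3/2]²
= 44488900 − 9 = 44488891

Σk³ = 44488891


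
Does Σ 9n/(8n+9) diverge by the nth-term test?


lim(n→∞) 9n/(8n+9) = 9/8 = 9/8  (divide numerator and denominator by n)
lim aₙ = 9/8 ≠ 0 → series DIVERGES

Diverges (lim aₙ = 9/8 ≠ 0)


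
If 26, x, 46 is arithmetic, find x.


AM = (26 + 46)/2 = 72/2 = 36

AM = 36


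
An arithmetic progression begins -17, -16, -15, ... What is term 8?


aₙ = a₁ + (n-1)d
= -17 + (8-1)×1
= -17 + 7
= -10

a_8 = -10


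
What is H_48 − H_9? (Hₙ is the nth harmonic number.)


Σₖ₌10^48 1/k = 1/10 + 1/11 + 1/12 + ... + 1/48
= 721558908683331789893/442720643463713815200
≈ 1.6298

Sum = 721558908683331789893/442720643463713815200 ≈ 1.6298


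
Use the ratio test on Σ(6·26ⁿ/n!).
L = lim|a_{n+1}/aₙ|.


aₙ = 6·26^n/n!
a_{n+1}/aₙ = 26^(n+1)/(n+1)! × n!/26^n  (constant 6 cancels)
= 26/(n+1)
L = lim(n→∞) 26/(n+1) = 0
L < 1 → series CONVERGES

Converges (ratio test: L = 0 < 1)


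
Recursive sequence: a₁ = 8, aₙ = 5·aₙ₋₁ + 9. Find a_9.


Computing step by step:
a_1 = 8
a_2 = 49
a_3 = 254
a_4 = 1279
a_5 = 6404
a_6 = 32029
a_7 = 160154
a_8 = 800779
a_9 = 4003904


a_9 = 4003904


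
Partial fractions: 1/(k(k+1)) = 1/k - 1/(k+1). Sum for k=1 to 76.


1/(k(k+1)) = 1/k - 1/(k+1) (partial fractions)
Telescoping: Σ = 1 - 1/77 = 76/77

Sum = 76/77


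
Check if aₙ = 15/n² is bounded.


a₁ = 15, a₂ = 15/4, a₃ = 15/9, ...
0 < aₙ ≤ 15 for all n ≥ 1
The sequence IS bounded

Bounded (0 < aₙ ≤ 15)


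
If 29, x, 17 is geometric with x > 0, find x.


GM = √(29×17) = √493 = 22.2036

GM = 22.2036


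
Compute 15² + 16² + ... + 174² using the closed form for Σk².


Σₖ₌15^174 k² = Σₖ₌₁^174 k² − Σₖ₌₁^14 k²
= 174·175·349/6 − 14·15·29/6
= 1771175 − 1015 = 1770160

Σk² = 1770160


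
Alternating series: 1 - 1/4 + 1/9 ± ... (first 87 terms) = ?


S = 1 - 1/4 + 1/9 - 1/16 + 1/25 - 1/36 + 1/49 - 1/64 ± ...
= 0.8225
(Full series converges to +π²/12 ≈ +0.8225)

S_87 = 0.8225


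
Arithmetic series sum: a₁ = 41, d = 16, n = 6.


aₙ = 41 + (6-1)×16 = 121
Sₙ = n(a₁+aₙ)/2 = 6×(41+121)/2
= 6×162/2 = 486

S_6 = 486


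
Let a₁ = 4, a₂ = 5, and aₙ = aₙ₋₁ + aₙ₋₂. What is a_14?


Computing iteratively: 4, 5, 9, 14, 23, 37, 60, 97, 157, 254, 411, 665, ...
a_14 = 1741

a_14 = 1741


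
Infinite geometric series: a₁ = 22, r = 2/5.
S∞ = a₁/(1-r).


S∞ = a₁/(1-r) = 22/(1 - 2/5)
= 22/(3/5)
= 110/3

S∞ = 110/3


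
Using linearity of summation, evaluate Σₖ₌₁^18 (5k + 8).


Σ(5k+8) = 5·Σk + 8·n
= 5·171 + 8·18
= 855 + 144 = 999

Σ = 999


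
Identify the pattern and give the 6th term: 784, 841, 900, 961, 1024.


Pattern: perfect squares: n²
Terms: 784, 841, 900, 961, 1024
Next term = 1089

Next term = 1089


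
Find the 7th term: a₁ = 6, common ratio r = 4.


aₙ = a₁·r^(n-1)
= 6×4^6
= 6×4096
= 24576

a_7 = 24576


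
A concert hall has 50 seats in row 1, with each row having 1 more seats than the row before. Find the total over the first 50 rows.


aₙ = 50 + (50-1)×1 = 99
Sₙ = n(a₁+aₙ)/2 = 50×(50+99)/2
= 50×149/2 = 3725

S_50 = 3725


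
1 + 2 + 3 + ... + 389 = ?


n(n+1)/2 = 389×390/2 = 151710/2 = 75855

Σk = 75855


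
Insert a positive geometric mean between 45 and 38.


GM = √(45×38) = √1710 = 41.3521

GM = 41.3521


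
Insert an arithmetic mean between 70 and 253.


AM = (70 + 253)/2 = 323/2 = 161.5

AM = 161.5


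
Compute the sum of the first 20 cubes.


n(n+1)/2 = 20×21/2 = 210
Σk³ = 210² = 44100

Σk³ = 44100


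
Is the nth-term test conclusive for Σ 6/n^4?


lim(n→∞) 6/n^4 = 0
lim aₙ = 0 → nth-term test is INCONCLUSIVE
(Need other tests; this is actually a convergent p-series with p=4 > 1)

Inconclusive (lim aₙ = 0; need another test)


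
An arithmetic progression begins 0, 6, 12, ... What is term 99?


aₙ = a₁ + (n-1)d
= 0 + (99-1)×6
= 0 + 588
= 588

a_99 = 588


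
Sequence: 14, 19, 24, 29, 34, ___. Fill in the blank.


Pattern: arithmetic (d=5)
Terms: 14, 19, 24, 29, 34
Next term = 39

Next term = 39


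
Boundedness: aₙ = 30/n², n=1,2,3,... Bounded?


a₁ = 30, a₂ = 30/4, a₃ = 30/9, ...
0 < aₙ ≤ 30 for all n ≥ 1
The sequence IS bounded

Bounded (0 < aₙ ≤ 30)


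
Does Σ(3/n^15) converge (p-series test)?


p-series test: Σ c/n^p converges if p > 1, diverges if p ≤ 1 (constant c > 0 doesn't affect convergence).
p = 15
15 > 1 → CONVERGES

Converges (p = 15 > 1)


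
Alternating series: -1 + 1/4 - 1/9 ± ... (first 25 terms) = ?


S = -1 + 1/4 - 1/9 + 1/16 - 1/25 + 1/36 - 1/49 + 1/64 ± ...
= -0.8232
(Full series converges to -π²/12 ≈ -0.8225)

S_25 = -0.8232


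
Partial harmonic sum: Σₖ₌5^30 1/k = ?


Σₖ₌5^30 1/k = 1/5 + 1/6 + 1/7 + ... + 1/30
= 4452412907647/2329089562800
≈ 1.9117

Sum = 4452412907647/2329089562800 ≈ 1.9117


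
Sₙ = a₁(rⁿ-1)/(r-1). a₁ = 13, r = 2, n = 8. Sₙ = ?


Sₙ = 13×(2^8 - 1)/(2 - 1)
= 13×(256 - 1)/1
= 13×255/1
= 3315

S_8 = 3315


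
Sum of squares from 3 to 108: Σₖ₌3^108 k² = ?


Σₖ₌3^108 k² = Σₖ₌₁^108 k² − Σₖ₌₁^2 k²
= 108·109·217/6 − 2·3·5/6
= 425754 − 5 = 425749

Σk² = 425749


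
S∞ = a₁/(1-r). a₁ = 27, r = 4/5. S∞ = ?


S∞ = a₁/(1-r) = 27/(1 - 4/5)
= 27/(1/5)
= 135

S∞ = 135


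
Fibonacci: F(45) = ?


Fibonacci sequence: 1, 1, 2, 3, 5, 8, 13, 21, 34, 55, 89, ...
F(45) = 1134903170

F(45) = 1134903170


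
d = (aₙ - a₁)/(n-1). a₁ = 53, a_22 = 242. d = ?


d = (aₙ - a₁)/(n-1)
= (242 - 53)/(22-1)
= 189/21 = 9

d = 9


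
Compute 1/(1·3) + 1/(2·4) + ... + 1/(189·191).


1/(k(k+2)) = (1/2)·(1/k - 1/(k+2)) (partial fractions)
Telescoping: Σ = (1/2)·(1 + 1/2 - 1/190 - 1/191) = 27027/36290

Sum = 27027/36290


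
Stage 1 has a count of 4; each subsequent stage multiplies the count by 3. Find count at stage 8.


aₙ = a₁·r^(n-1)
= 4×3^7
= 4×2187
= 8748

a_8 = 8748


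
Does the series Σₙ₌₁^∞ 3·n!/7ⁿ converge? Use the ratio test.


aₙ = 3·n!/7^n
a_{n+1}/aₙ = (n+1)!/7^(n+1) × 7^n/n!  (constant 3 cancels)
= (n+1)/7
L = lim(n→∞) (n+1)/7 = ∞
L > 1 → series DIVERGES

Diverges (ratio test: L = ∞ > 1)


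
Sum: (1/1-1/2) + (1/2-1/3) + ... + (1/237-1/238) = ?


Telescoping: adjacent terms cancel.
= 1/1 - 1/238
= 1 - 1/238 = 237/238

Sum = 237/238


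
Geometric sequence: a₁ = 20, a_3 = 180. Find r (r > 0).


r^(n-1) = aₙ/a₁
r^2 = 180/20 = 9
r = 9^(1/2)
= ±3; taking r > 0 gives r = 3

r = 3


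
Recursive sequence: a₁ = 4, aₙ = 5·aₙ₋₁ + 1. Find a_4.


Computing step by step:
a_1 = 4
a_2 = 21
a_3 = 106
a_4 = 531


a_4 = 531


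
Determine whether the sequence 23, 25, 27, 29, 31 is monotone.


Differences: 2, 2, 2, 2
All differences > 0 → strictly INCREASING

Monotonically increasing


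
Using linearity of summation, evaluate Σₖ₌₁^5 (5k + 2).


Σ(5k+2) = 5·Σk + 2·n
= 5·15 + 2·5
= 75 + 10 = 85

Σ = 85


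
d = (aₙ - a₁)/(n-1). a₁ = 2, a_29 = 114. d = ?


d = (aₙ - a₁)/(n-1)
= (114 - 2)/(29-1)
= 112/28 = 4

d = 4


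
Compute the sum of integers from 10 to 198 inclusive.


Σₖ₌10^198 k = Σₖ₌₁^198 k − Σₖ₌₁^9 k
= 198·199/2 − 9·10/2
= 19701 − 45 = 19656

Σk = 19656


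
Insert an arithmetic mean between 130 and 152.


AM = (130 + 152)/2 = 282/2 = 141

AM = 141


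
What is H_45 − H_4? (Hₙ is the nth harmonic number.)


Σₖ₌5^45 1/k = 1/5 + 1/6 + 1/7 + ... + 1/45
= 3110637032899029427/1345655451257488800
≈ 2.3116

Sum = 3110637032899029427/1345655451257488800 ≈ 2.3116


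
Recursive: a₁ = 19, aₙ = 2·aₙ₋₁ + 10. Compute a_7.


Computing step by step:
a_1 = 19
a_2 = 48
a_3 = 106
a_4 = 222
a_5 = 454
a_6 = 918
a_7 = 1846


a_7 = 1846


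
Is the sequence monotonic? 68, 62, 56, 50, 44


Differences: -6, -6, -6, -6
All differences < 0 → strictly DECREASING

Monotonically decreasing


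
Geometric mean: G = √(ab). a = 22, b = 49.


GM = √(22×49) = √1078 = 32.8329

GM = 32.8329


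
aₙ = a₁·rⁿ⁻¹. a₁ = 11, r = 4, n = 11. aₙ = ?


aₙ = a₁·r^(n-1)
= 11×4^10
= 11×1048576
= 11534336

a_11 = 11534336


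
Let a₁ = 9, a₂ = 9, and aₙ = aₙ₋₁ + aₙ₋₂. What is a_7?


Computing iteratively: 9, 9, 18, 27, 45, 72, 117
a_7 = 117

a_7 = 117


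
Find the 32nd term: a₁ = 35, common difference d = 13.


aₙ = a₁ + (n-1)d
= 35 + (32-1)×13
= 35 + 403
= 438

a_32 = 438


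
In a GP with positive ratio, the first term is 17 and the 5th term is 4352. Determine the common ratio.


r^(n-1) = aₙ/a₁
r^4 = 4352/17 = 256
r = 256^(1/4)
= ±4; taking r > 0 gives r = 4

r = 4


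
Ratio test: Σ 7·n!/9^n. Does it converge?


aₙ = 7·n!/9^n
a_{n+1}/aₙ = (n+1)!/9^(n+1) × 9^n/n!  (constant 7 cancels)
= (n+1)/9
L = lim(n→∞) (n+1)/9 = ∞
L > 1 → series DIVERGES

Diverges (ratio test: L = ∞ > 1)


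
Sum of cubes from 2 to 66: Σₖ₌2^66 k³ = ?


Σₖ₌2^66 k³ = [66·67/2]² − [1·2/2]²
= 4888521 − 1 = 4888520

Σk³ = 4888520


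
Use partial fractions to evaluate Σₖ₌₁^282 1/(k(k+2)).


1/(k(k+2)) = (1/2)·(1/k - 1/(k+2)) (partial fractions)
Telescoping: Σ = (1/2)·(1 + 1/2 - 1/283 - 1/284) = 119991/160744

Sum = 119991/160744


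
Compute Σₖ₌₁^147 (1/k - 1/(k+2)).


Telescoping with gap 2: two head and two tail terms survive.
= (1 + 1/2) - (1/148 + 1/149)
= 3/2 - 1/148 - 1/149 = 32781/22052

Sum = 32781/22052


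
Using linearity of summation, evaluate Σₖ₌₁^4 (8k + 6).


Σ(8k+6) = 8·Σk + 6·n
= 8·10 + 6·4
= 80 + 24 = 104

Σ = 104


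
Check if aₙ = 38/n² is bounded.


a₁ = 38, a₂ = 38/4, a₃ = 38/9, ...
0 < aₙ ≤ 38 for all n ≥ 1
The sequence IS bounded

Bounded (0 < aₙ ≤ 38)


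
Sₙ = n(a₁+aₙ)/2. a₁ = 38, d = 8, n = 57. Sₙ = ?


aₙ = 38 + (57-1)×8 = 486
Sₙ = n(a₁+aₙ)/2 = 57×(38+486)/2
= 57×524/2 = 14934

S_57 = 14934


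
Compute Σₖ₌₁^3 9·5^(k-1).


Sₙ = 9×(5^3 - 1)/(5 - 1)
= 9×(125 - 1)/4
= 9×124/4
= 279

S_3 = 279


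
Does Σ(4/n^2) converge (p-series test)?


p-series test: Σ c/n^p converges if p > 1, diverges if p ≤ 1 (constant c > 0 doesn't affect convergence).
p = 2
2 > 1 → CONVERGES

Converges (p = 2 > 1)


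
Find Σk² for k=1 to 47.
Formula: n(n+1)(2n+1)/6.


n = 47
n(n+1)(2n+1)/6 = 47×48×95/6
= 214320/6 = 35720

Σk² = 35720


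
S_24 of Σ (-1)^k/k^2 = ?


S = -1 + 1/4 - 1/9 + 1/16 - 1/25 + 1/36 - 1/49 + 1/64 ± ...
= -0.8216
(Full series converges to -π²/12 ≈ -0.8225)

S_24 = -0.8216


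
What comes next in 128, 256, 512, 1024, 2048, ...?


Pattern: powers of 2: 2ⁿ
Terms: 128, 256, 512, 1024, 2048
Next term = 4096

Next term = 4096


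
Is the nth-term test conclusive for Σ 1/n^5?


lim(n→∞) 1/n^5 = 0
lim aₙ = 0 → nth-term test is INCONCLUSIVE
(Need other tests; this is actually a convergent p-series with p=5 > 1)

Inconclusive (lim aₙ = 0; need another test)


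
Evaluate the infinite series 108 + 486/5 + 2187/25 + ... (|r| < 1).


S∞ = a₁/(1-r) = 108/(1 - 9/10)
= 108/(1/10)
= 1080

S∞ = 1080


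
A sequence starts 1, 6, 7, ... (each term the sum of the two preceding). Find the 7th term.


Computing iteratively: 1, 6, 7, 13, 20, 33, 53
a_7 = 53

a_7 = 53


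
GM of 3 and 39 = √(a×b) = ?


GM = √(3×39) = √117 = 10.8167

GM = 10.8167


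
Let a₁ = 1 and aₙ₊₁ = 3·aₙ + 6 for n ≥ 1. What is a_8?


Computing step by step:
a_1 = 1
a_2 = 9
a_3 = 33
a_4 = 105
a_5 = 321
a_6 = 969
a_7 = 2913
a_8 = 8745


a_8 = 8745


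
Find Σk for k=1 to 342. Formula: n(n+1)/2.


n(n+1)/2 = 342×343/2 = 117306/2 = 58653

Σk = 58653


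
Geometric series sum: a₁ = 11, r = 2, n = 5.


Sₙ = 11×(2^5 - 1)/(2 - 1)
= 11×(32 - 1)/1
= 11×31/1
= 341

S_5 = 341


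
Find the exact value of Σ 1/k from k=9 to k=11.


Σₖ₌9^11 1/k = 1/9 + 1/10 + 1/11
= 299/990
≈ 0.302

Sum = 299/990 ≈ 0.302


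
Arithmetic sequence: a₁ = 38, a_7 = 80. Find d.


d = (aₙ - a₁)/(n-1)
= (80 - 38)/(7-1)
= 42/6 = 7

d = 7


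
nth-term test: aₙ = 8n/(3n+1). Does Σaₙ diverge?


lim(n→∞) 8n/(3n+1) = 8/3 = 8/3  (divide numerator and denominator by n)
lim aₙ = 8/3 ≠ 0 → series DIVERGES

Diverges (lim aₙ = 8/3 ≠ 0)


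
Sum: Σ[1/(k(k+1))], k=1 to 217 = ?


1/(k(k+1)) = 1/k - 1/(k+1) (partial fractions)
Telescoping: Σ = 1 - 1/218 = 217/218

Sum = 217/218


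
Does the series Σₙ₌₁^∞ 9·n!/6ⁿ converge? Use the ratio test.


aₙ = 9·n!/6^n
a_{n+1}/aₙ = (n+1)!/6^(n+1) × 6^n/n!  (constant 9 cancels)
= (n+1)/6
L = lim(n→∞) (n+1)/6 = ∞
L > 1 → series DIVERGES

Diverges (ratio test: L = ∞ > 1)


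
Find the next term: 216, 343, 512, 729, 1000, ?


Pattern: perfect cubes: n³
Terms: 216, 343, 512, 729, 1000
Next term = 1331

Next term = 1331


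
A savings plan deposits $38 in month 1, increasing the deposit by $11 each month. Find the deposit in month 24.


aₙ = a₁ + (n-1)d
= 38 + (24-1)×11
= 38 + 253
= 291

a_24 = 291


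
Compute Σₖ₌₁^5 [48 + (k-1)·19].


aₙ = 48 + (5-1)×19 = 124
Sₙ = n(a₁+aₙ)/2 = 5×(48+124)/2
= 5×172/2 = 430

S_5 = 430


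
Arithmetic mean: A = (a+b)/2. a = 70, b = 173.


AM = (70 + 173)/2 = 243/2 = 121.5

AM = 121.5


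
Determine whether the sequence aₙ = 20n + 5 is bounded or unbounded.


aₙ = 20n + 5 → as n→∞, aₙ→∞
No finite upper bound exists
The sequence is UNBOUNDED

Unbounded (aₙ → ∞ as n → ∞)


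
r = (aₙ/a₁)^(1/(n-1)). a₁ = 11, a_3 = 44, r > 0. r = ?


r^(n-1) = aₙ/a₁
r^2 = 44/11 = 4
r = 4^(1/2)
= ±2; taking r > 0 gives r = 2

r = 2
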